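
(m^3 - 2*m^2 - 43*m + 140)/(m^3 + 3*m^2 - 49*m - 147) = (m^2 - 9*m + 20)/(m^2 - 4*m - 21)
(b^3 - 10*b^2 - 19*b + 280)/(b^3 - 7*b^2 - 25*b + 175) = (b - 8)/(b - 5)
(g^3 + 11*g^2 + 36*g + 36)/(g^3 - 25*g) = (g^3 + 11*g^2 + 36*g + 36)/(g*(g^2 - 25))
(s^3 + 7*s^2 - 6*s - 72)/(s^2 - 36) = (s^2 + s - 12)/(s - 6)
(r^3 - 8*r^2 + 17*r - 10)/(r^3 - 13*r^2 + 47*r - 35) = (r - 2)/(r - 7)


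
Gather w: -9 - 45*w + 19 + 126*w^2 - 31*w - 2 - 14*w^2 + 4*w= 112*w^2 - 72*w + 8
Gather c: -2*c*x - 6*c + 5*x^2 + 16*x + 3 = c*(-2*x - 6) + 5*x^2 + 16*x + 3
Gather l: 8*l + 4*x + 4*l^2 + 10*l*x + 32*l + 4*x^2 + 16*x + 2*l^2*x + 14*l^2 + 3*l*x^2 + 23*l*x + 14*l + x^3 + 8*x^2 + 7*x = l^2*(2*x + 18) + l*(3*x^2 + 33*x + 54) + x^3 + 12*x^2 + 27*x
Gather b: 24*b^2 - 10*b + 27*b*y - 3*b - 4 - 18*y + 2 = 24*b^2 + b*(27*y - 13) - 18*y - 2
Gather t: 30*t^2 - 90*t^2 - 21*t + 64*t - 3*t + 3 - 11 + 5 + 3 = -60*t^2 + 40*t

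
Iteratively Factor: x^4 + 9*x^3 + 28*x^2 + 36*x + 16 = (x + 1)*(x^3 + 8*x^2 + 20*x + 16) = (x + 1)*(x + 2)*(x^2 + 6*x + 8) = (x + 1)*(x + 2)^2*(x + 4)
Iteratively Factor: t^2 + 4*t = (t + 4)*(t)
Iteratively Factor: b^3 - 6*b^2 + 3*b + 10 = (b - 2)*(b^2 - 4*b - 5) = (b - 5)*(b - 2)*(b + 1)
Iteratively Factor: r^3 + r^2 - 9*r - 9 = (r + 1)*(r^2 - 9) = (r + 1)*(r + 3)*(r - 3)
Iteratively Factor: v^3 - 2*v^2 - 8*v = (v - 4)*(v^2 + 2*v) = (v - 4)*(v + 2)*(v)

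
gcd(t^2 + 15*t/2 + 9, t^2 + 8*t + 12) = t + 6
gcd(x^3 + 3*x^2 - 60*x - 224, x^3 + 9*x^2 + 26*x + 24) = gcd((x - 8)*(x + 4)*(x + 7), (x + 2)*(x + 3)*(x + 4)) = x + 4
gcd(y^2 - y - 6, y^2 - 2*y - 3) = y - 3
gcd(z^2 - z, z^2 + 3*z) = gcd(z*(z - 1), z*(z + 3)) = z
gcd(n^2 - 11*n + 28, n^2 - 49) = n - 7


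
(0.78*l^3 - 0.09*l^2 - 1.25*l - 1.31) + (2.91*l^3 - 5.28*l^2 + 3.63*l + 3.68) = 3.69*l^3 - 5.37*l^2 + 2.38*l + 2.37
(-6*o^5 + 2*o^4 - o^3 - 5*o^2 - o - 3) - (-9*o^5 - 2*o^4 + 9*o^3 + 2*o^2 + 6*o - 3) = 3*o^5 + 4*o^4 - 10*o^3 - 7*o^2 - 7*o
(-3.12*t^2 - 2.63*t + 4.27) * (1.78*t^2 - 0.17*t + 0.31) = -5.5536*t^4 - 4.151*t^3 + 7.0805*t^2 - 1.5412*t + 1.3237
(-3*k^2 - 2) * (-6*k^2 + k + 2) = 18*k^4 - 3*k^3 + 6*k^2 - 2*k - 4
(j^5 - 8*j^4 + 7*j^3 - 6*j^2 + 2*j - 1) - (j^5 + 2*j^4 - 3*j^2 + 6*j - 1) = -10*j^4 + 7*j^3 - 3*j^2 - 4*j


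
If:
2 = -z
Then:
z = -2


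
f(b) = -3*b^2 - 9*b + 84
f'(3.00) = -27.00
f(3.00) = 30.00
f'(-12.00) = 63.00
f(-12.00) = -240.00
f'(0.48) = -11.88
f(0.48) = 78.99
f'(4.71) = -37.26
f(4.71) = -24.94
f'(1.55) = -18.30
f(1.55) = 62.84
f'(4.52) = -36.12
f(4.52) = -17.97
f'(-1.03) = -2.82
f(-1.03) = 90.09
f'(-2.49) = 5.94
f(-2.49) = 87.81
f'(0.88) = -14.28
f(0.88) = 73.76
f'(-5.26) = 22.56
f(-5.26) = 48.34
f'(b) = -6*b - 9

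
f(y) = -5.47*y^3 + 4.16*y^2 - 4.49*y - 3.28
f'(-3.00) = -177.14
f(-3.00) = 195.32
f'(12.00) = -2267.69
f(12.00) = -8910.28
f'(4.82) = -345.63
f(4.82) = -540.81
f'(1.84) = -44.74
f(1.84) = -31.53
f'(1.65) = -35.44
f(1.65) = -23.93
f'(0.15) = -3.61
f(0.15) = -3.88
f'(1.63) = -34.53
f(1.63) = -23.24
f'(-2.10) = -94.33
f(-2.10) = 75.15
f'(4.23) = -262.92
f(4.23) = -361.85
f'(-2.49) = -126.95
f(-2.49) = 118.14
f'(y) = -16.41*y^2 + 8.32*y - 4.49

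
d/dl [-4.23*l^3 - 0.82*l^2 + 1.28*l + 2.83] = -12.69*l^2 - 1.64*l + 1.28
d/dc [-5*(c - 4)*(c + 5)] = -10*c - 5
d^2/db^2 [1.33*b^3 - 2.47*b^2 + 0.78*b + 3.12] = 7.98*b - 4.94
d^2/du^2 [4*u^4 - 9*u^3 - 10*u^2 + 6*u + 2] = 48*u^2 - 54*u - 20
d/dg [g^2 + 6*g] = 2*g + 6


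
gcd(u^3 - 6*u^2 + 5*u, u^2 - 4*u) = u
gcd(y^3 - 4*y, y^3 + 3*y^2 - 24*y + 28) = y - 2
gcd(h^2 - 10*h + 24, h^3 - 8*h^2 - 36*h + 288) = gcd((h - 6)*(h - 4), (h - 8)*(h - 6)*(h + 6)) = h - 6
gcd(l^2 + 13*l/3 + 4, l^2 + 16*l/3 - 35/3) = 1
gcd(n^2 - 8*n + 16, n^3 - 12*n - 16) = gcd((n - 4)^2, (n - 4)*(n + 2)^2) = n - 4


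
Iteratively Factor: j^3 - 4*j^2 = (j)*(j^2 - 4*j) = j*(j - 4)*(j)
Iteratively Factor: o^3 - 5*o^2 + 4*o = (o - 1)*(o^2 - 4*o) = (o - 4)*(o - 1)*(o)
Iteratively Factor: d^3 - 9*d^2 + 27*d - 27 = (d - 3)*(d^2 - 6*d + 9) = (d - 3)^2*(d - 3)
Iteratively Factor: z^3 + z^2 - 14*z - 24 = (z - 4)*(z^2 + 5*z + 6) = (z - 4)*(z + 2)*(z + 3)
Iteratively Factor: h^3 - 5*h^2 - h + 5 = (h + 1)*(h^2 - 6*h + 5) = (h - 5)*(h + 1)*(h - 1)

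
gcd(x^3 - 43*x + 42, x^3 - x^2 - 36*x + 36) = x^2 - 7*x + 6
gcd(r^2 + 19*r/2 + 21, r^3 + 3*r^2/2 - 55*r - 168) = r^2 + 19*r/2 + 21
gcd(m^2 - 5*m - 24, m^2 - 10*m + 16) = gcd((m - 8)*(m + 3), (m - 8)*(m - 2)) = m - 8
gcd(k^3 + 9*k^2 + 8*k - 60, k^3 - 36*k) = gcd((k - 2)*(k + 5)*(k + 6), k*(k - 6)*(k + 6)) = k + 6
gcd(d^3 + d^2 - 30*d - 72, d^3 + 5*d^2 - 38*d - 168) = d^2 - 2*d - 24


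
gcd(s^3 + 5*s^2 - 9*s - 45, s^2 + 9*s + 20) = s + 5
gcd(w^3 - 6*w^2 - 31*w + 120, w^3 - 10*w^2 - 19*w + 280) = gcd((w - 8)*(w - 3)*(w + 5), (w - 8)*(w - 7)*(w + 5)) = w^2 - 3*w - 40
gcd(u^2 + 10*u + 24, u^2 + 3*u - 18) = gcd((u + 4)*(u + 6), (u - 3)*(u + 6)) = u + 6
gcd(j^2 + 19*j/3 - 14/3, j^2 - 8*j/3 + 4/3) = j - 2/3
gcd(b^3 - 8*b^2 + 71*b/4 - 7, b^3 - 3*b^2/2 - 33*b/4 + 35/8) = b^2 - 4*b + 7/4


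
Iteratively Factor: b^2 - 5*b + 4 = (b - 1)*(b - 4)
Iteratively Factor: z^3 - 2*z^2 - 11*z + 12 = (z - 4)*(z^2 + 2*z - 3) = (z - 4)*(z - 1)*(z + 3)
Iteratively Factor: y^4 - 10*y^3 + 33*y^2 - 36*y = (y)*(y^3 - 10*y^2 + 33*y - 36) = y*(y - 3)*(y^2 - 7*y + 12) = y*(y - 4)*(y - 3)*(y - 3)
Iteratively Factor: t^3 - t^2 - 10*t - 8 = (t + 1)*(t^2 - 2*t - 8) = (t + 1)*(t + 2)*(t - 4)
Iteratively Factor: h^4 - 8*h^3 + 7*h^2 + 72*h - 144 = (h - 3)*(h^3 - 5*h^2 - 8*h + 48) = (h - 4)*(h - 3)*(h^2 - h - 12) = (h - 4)^2*(h - 3)*(h + 3)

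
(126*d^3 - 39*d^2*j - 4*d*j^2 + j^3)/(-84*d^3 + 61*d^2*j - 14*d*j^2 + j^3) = (-6*d - j)/(4*d - j)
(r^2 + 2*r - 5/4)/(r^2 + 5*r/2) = (r - 1/2)/r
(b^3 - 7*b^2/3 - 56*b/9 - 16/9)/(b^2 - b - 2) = (-9*b^3 + 21*b^2 + 56*b + 16)/(9*(-b^2 + b + 2))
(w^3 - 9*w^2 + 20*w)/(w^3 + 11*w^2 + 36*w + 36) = w*(w^2 - 9*w + 20)/(w^3 + 11*w^2 + 36*w + 36)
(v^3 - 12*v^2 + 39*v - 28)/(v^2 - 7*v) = v - 5 + 4/v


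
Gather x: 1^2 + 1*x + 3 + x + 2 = 2*x + 6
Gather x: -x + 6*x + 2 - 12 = 5*x - 10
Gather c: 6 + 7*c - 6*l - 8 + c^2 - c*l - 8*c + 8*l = c^2 + c*(-l - 1) + 2*l - 2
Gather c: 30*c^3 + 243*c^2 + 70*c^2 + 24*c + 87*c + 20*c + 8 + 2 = 30*c^3 + 313*c^2 + 131*c + 10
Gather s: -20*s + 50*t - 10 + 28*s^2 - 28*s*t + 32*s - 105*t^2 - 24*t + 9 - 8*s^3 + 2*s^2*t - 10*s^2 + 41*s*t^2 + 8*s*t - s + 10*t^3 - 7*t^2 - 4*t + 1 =-8*s^3 + s^2*(2*t + 18) + s*(41*t^2 - 20*t + 11) + 10*t^3 - 112*t^2 + 22*t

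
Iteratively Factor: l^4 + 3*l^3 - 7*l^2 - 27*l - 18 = (l + 1)*(l^3 + 2*l^2 - 9*l - 18) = (l - 3)*(l + 1)*(l^2 + 5*l + 6) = (l - 3)*(l + 1)*(l + 2)*(l + 3)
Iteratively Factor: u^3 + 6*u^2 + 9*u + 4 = (u + 4)*(u^2 + 2*u + 1) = (u + 1)*(u + 4)*(u + 1)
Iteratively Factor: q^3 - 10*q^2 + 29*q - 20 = (q - 5)*(q^2 - 5*q + 4) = (q - 5)*(q - 4)*(q - 1)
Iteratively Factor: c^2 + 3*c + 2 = (c + 2)*(c + 1)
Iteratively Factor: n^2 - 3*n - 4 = (n - 4)*(n + 1)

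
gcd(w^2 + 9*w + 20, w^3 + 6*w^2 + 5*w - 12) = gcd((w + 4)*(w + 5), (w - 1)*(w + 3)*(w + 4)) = w + 4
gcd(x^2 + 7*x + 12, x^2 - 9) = x + 3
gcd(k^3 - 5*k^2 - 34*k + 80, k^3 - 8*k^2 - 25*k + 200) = k^2 - 3*k - 40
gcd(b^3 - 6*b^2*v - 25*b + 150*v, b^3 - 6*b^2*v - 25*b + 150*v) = -b^3 + 6*b^2*v + 25*b - 150*v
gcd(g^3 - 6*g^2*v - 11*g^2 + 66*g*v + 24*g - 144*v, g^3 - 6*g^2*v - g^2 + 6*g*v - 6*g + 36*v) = -g^2 + 6*g*v + 3*g - 18*v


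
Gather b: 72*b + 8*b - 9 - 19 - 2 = 80*b - 30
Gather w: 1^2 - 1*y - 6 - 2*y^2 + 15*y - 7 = -2*y^2 + 14*y - 12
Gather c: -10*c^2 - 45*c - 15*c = -10*c^2 - 60*c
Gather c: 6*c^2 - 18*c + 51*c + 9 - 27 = 6*c^2 + 33*c - 18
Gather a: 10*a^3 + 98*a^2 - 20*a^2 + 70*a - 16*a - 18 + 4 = 10*a^3 + 78*a^2 + 54*a - 14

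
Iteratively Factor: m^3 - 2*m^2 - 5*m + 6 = (m + 2)*(m^2 - 4*m + 3) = (m - 3)*(m + 2)*(m - 1)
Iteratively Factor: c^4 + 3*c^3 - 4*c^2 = (c)*(c^3 + 3*c^2 - 4*c) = c*(c - 1)*(c^2 + 4*c) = c^2*(c - 1)*(c + 4)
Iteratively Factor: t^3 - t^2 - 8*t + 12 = (t - 2)*(t^2 + t - 6) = (t - 2)*(t + 3)*(t - 2)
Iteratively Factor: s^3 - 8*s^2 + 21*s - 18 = (s - 3)*(s^2 - 5*s + 6) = (s - 3)^2*(s - 2)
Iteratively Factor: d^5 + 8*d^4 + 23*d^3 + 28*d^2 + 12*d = (d + 2)*(d^4 + 6*d^3 + 11*d^2 + 6*d) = (d + 1)*(d + 2)*(d^3 + 5*d^2 + 6*d) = (d + 1)*(d + 2)*(d + 3)*(d^2 + 2*d) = (d + 1)*(d + 2)^2*(d + 3)*(d)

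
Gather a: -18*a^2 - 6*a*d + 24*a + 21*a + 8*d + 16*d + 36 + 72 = -18*a^2 + a*(45 - 6*d) + 24*d + 108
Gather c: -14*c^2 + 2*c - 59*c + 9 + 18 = -14*c^2 - 57*c + 27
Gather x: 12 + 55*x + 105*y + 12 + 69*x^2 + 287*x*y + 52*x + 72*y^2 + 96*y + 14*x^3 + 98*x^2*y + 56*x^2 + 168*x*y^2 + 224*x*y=14*x^3 + x^2*(98*y + 125) + x*(168*y^2 + 511*y + 107) + 72*y^2 + 201*y + 24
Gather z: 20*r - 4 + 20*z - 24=20*r + 20*z - 28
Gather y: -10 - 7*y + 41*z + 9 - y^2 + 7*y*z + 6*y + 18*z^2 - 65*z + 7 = -y^2 + y*(7*z - 1) + 18*z^2 - 24*z + 6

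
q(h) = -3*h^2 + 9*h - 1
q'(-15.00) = 99.00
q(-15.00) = -811.00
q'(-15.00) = 99.00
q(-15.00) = -811.00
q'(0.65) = 5.10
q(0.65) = 3.58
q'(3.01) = -9.06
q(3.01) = -1.09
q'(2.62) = -6.72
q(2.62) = 1.99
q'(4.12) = -15.72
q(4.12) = -14.84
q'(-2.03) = 21.18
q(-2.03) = -31.63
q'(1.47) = 0.18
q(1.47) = 5.75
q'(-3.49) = 29.94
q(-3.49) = -68.95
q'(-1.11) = 15.66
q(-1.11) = -14.69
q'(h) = 9 - 6*h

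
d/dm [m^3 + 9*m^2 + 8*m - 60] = 3*m^2 + 18*m + 8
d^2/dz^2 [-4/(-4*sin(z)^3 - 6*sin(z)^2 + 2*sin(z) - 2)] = 2*((sin(z) - 9*sin(3*z) - 12*cos(2*z))*(2*sin(z)^3 + 3*sin(z)^2 - sin(z) + 1)/2 + 2*(6*sin(z)^2 + 6*sin(z) - 1)^2*cos(z)^2)/(2*sin(z)^3 + 3*sin(z)^2 - sin(z) + 1)^3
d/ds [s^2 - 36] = 2*s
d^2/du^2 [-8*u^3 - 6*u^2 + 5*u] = -48*u - 12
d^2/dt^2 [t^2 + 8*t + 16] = 2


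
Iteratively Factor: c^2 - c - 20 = (c - 5)*(c + 4)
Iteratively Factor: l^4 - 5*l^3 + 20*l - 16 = (l + 2)*(l^3 - 7*l^2 + 14*l - 8) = (l - 1)*(l + 2)*(l^2 - 6*l + 8) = (l - 2)*(l - 1)*(l + 2)*(l - 4)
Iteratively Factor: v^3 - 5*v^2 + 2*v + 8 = (v + 1)*(v^2 - 6*v + 8) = (v - 4)*(v + 1)*(v - 2)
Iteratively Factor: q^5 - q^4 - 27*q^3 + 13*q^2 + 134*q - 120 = (q + 4)*(q^4 - 5*q^3 - 7*q^2 + 41*q - 30) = (q - 2)*(q + 4)*(q^3 - 3*q^2 - 13*q + 15) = (q - 2)*(q - 1)*(q + 4)*(q^2 - 2*q - 15) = (q - 2)*(q - 1)*(q + 3)*(q + 4)*(q - 5)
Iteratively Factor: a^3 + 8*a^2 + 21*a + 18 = (a + 3)*(a^2 + 5*a + 6) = (a + 3)^2*(a + 2)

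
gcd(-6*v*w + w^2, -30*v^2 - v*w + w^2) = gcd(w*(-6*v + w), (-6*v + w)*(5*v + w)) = 6*v - w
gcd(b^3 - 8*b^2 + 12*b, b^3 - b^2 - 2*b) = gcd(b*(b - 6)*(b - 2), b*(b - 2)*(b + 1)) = b^2 - 2*b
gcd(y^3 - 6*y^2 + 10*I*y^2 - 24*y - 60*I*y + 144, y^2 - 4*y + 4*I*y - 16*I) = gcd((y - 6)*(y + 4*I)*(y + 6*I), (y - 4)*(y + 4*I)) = y + 4*I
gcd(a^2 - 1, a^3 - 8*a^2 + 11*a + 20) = a + 1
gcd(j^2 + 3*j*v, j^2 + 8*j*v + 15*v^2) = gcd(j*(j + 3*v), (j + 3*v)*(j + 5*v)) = j + 3*v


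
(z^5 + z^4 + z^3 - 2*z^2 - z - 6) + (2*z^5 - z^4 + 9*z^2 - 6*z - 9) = 3*z^5 + z^3 + 7*z^2 - 7*z - 15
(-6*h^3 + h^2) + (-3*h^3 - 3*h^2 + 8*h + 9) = -9*h^3 - 2*h^2 + 8*h + 9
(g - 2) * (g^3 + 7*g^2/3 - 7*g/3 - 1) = g^4 + g^3/3 - 7*g^2 + 11*g/3 + 2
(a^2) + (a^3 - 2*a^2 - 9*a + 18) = a^3 - a^2 - 9*a + 18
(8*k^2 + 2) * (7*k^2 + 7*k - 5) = 56*k^4 + 56*k^3 - 26*k^2 + 14*k - 10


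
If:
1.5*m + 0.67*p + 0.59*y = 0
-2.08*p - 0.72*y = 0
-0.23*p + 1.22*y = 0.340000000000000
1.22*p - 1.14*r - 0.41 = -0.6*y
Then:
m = -0.06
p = -0.09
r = -0.32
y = 0.26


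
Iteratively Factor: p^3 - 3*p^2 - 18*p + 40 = (p - 2)*(p^2 - p - 20) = (p - 2)*(p + 4)*(p - 5)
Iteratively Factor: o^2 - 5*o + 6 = (o - 2)*(o - 3)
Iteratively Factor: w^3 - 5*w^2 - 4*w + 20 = (w - 5)*(w^2 - 4) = (w - 5)*(w - 2)*(w + 2)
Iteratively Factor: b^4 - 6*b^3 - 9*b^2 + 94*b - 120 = (b + 4)*(b^3 - 10*b^2 + 31*b - 30) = (b - 5)*(b + 4)*(b^2 - 5*b + 6) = (b - 5)*(b - 2)*(b + 4)*(b - 3)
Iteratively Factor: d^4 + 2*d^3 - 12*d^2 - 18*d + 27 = (d - 3)*(d^3 + 5*d^2 + 3*d - 9) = (d - 3)*(d - 1)*(d^2 + 6*d + 9) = (d - 3)*(d - 1)*(d + 3)*(d + 3)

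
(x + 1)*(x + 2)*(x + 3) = x^3 + 6*x^2 + 11*x + 6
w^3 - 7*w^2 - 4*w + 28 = (w - 7)*(w - 2)*(w + 2)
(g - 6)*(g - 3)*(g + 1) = g^3 - 8*g^2 + 9*g + 18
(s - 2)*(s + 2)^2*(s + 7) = s^4 + 9*s^3 + 10*s^2 - 36*s - 56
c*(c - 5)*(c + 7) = c^3 + 2*c^2 - 35*c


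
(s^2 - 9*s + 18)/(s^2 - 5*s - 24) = (-s^2 + 9*s - 18)/(-s^2 + 5*s + 24)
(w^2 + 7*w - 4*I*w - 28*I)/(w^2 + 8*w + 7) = (w - 4*I)/(w + 1)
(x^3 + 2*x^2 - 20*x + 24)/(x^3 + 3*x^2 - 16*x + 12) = (x - 2)/(x - 1)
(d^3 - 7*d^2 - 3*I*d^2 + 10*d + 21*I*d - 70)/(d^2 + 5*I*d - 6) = (d^2 - d*(7 + 5*I) + 35*I)/(d + 3*I)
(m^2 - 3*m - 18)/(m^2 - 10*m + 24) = (m + 3)/(m - 4)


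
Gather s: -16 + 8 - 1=-9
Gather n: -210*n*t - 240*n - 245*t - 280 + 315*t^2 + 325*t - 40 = n*(-210*t - 240) + 315*t^2 + 80*t - 320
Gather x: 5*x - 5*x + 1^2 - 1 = 0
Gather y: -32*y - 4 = -32*y - 4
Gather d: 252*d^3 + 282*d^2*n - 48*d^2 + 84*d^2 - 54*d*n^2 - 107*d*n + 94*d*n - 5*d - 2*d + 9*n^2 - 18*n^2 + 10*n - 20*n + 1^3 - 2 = 252*d^3 + d^2*(282*n + 36) + d*(-54*n^2 - 13*n - 7) - 9*n^2 - 10*n - 1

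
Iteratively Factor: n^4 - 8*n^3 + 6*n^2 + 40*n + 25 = (n - 5)*(n^3 - 3*n^2 - 9*n - 5) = (n - 5)*(n + 1)*(n^2 - 4*n - 5) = (n - 5)*(n + 1)^2*(n - 5)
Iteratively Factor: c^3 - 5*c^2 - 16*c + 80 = (c + 4)*(c^2 - 9*c + 20) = (c - 4)*(c + 4)*(c - 5)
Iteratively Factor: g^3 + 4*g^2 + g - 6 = (g + 2)*(g^2 + 2*g - 3) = (g + 2)*(g + 3)*(g - 1)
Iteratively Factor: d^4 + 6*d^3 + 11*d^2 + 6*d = (d)*(d^3 + 6*d^2 + 11*d + 6) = d*(d + 2)*(d^2 + 4*d + 3) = d*(d + 2)*(d + 3)*(d + 1)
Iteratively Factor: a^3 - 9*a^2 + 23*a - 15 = (a - 3)*(a^2 - 6*a + 5) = (a - 3)*(a - 1)*(a - 5)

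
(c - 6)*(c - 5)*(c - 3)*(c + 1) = c^4 - 13*c^3 + 49*c^2 - 27*c - 90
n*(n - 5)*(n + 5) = n^3 - 25*n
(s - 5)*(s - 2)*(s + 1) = s^3 - 6*s^2 + 3*s + 10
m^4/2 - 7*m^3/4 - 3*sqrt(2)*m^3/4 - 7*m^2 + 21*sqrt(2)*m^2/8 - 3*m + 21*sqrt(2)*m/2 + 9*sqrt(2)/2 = (m/2 + 1)*(m - 6)*(m + 1/2)*(m - 3*sqrt(2)/2)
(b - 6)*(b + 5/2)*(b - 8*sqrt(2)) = b^3 - 8*sqrt(2)*b^2 - 7*b^2/2 - 15*b + 28*sqrt(2)*b + 120*sqrt(2)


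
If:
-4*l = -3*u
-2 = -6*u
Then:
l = 1/4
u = 1/3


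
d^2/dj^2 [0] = 0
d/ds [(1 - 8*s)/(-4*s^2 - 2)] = 2*(-4*s^2 + s + 2)/(4*s^4 + 4*s^2 + 1)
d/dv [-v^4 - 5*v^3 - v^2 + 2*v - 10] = -4*v^3 - 15*v^2 - 2*v + 2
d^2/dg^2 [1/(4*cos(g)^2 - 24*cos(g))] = (-2*(1 - cos(2*g))^2 - 45*cos(g) - 38*cos(2*g) + 9*cos(3*g) + 114)/(8*(cos(g) - 6)^3*cos(g)^3)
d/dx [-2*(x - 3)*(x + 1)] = 4 - 4*x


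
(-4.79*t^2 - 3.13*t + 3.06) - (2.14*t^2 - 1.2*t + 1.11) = -6.93*t^2 - 1.93*t + 1.95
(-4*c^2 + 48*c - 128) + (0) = -4*c^2 + 48*c - 128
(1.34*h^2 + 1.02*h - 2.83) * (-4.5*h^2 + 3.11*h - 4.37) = -6.03*h^4 - 0.4226*h^3 + 10.0514*h^2 - 13.2587*h + 12.3671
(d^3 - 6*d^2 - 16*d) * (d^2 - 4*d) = d^5 - 10*d^4 + 8*d^3 + 64*d^2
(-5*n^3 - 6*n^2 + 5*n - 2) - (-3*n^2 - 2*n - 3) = -5*n^3 - 3*n^2 + 7*n + 1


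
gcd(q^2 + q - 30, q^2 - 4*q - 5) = q - 5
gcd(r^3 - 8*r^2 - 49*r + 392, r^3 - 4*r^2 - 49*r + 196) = r^2 - 49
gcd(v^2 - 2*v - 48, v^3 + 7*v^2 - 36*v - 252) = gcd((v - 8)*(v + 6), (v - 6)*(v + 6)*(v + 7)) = v + 6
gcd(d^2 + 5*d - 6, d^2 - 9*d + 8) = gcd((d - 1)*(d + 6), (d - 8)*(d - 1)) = d - 1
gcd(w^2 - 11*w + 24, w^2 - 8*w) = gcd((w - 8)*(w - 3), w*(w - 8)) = w - 8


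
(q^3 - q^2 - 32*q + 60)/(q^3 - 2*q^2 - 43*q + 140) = (q^2 + 4*q - 12)/(q^2 + 3*q - 28)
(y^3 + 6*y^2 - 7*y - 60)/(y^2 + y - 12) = y + 5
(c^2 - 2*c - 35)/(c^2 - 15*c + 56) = (c + 5)/(c - 8)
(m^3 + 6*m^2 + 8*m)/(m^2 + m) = (m^2 + 6*m + 8)/(m + 1)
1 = 1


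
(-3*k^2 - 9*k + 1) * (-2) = 6*k^2 + 18*k - 2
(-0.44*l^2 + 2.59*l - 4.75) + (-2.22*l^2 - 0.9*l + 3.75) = -2.66*l^2 + 1.69*l - 1.0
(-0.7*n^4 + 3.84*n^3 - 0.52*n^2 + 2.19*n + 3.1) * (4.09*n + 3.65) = -2.863*n^5 + 13.1506*n^4 + 11.8892*n^3 + 7.0591*n^2 + 20.6725*n + 11.315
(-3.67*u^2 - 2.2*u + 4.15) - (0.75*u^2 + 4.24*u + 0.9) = -4.42*u^2 - 6.44*u + 3.25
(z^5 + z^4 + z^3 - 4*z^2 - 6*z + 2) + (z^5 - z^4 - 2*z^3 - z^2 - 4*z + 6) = 2*z^5 - z^3 - 5*z^2 - 10*z + 8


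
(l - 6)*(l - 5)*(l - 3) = l^3 - 14*l^2 + 63*l - 90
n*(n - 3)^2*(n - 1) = n^4 - 7*n^3 + 15*n^2 - 9*n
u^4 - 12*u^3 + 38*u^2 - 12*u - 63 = (u - 7)*(u - 3)^2*(u + 1)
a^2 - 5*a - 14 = (a - 7)*(a + 2)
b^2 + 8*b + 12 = (b + 2)*(b + 6)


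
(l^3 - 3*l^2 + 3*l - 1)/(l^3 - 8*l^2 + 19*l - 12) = (l^2 - 2*l + 1)/(l^2 - 7*l + 12)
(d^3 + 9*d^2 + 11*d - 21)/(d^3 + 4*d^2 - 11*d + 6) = (d^2 + 10*d + 21)/(d^2 + 5*d - 6)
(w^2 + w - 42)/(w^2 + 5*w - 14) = (w - 6)/(w - 2)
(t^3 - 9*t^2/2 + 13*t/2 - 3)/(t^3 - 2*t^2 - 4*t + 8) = (2*t^2 - 5*t + 3)/(2*(t^2 - 4))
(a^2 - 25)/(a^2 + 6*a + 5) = (a - 5)/(a + 1)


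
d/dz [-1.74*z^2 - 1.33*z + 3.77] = -3.48*z - 1.33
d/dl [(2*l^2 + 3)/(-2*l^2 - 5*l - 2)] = (-10*l^2 + 4*l + 15)/(4*l^4 + 20*l^3 + 33*l^2 + 20*l + 4)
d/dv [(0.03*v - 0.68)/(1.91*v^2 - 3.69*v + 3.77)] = (-0.0573*v^2 + 2.5976*v - 2.3961)/(3.6481*v^4 - 14.0958*v^3 + 28.0175*v^2 - 27.8226*v + 14.2129)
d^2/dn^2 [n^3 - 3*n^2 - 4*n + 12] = 6*n - 6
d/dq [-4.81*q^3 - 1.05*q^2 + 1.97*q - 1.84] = -14.43*q^2 - 2.1*q + 1.97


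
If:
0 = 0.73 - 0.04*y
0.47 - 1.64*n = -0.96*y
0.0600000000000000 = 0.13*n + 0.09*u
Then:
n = 10.97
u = -15.18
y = 18.25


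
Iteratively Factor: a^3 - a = (a - 1)*(a^2 + a) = a*(a - 1)*(a + 1)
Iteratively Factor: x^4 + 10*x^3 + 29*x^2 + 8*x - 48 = (x + 3)*(x^3 + 7*x^2 + 8*x - 16) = (x - 1)*(x + 3)*(x^2 + 8*x + 16) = (x - 1)*(x + 3)*(x + 4)*(x + 4)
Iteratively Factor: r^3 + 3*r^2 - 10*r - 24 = (r + 4)*(r^2 - r - 6) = (r + 2)*(r + 4)*(r - 3)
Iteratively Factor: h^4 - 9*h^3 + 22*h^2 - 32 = (h - 4)*(h^3 - 5*h^2 + 2*h + 8) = (h - 4)^2*(h^2 - h - 2) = (h - 4)^2*(h - 2)*(h + 1)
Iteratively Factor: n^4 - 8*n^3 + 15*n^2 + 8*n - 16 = (n + 1)*(n^3 - 9*n^2 + 24*n - 16) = (n - 4)*(n + 1)*(n^2 - 5*n + 4) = (n - 4)*(n - 1)*(n + 1)*(n - 4)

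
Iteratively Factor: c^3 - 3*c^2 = (c - 3)*(c^2) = c*(c - 3)*(c)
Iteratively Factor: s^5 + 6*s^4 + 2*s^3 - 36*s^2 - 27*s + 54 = (s + 3)*(s^4 + 3*s^3 - 7*s^2 - 15*s + 18) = (s - 2)*(s + 3)*(s^3 + 5*s^2 + 3*s - 9) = (s - 2)*(s - 1)*(s + 3)*(s^2 + 6*s + 9) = (s - 2)*(s - 1)*(s + 3)^2*(s + 3)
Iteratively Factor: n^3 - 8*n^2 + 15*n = (n - 5)*(n^2 - 3*n) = (n - 5)*(n - 3)*(n)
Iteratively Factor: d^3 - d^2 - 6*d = (d)*(d^2 - d - 6) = d*(d - 3)*(d + 2)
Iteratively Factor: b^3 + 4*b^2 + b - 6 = (b - 1)*(b^2 + 5*b + 6) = (b - 1)*(b + 3)*(b + 2)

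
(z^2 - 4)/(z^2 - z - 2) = (z + 2)/(z + 1)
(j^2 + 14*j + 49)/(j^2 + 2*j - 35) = (j + 7)/(j - 5)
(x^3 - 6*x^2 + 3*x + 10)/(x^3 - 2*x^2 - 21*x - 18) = (x^2 - 7*x + 10)/(x^2 - 3*x - 18)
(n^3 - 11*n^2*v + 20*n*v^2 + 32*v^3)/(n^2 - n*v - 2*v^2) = (-n^2 + 12*n*v - 32*v^2)/(-n + 2*v)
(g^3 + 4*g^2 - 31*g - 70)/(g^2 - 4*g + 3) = (g^3 + 4*g^2 - 31*g - 70)/(g^2 - 4*g + 3)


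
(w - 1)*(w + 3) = w^2 + 2*w - 3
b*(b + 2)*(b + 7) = b^3 + 9*b^2 + 14*b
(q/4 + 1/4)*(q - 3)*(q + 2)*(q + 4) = q^4/4 + q^3 - 7*q^2/4 - 17*q/2 - 6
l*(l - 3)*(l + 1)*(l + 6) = l^4 + 4*l^3 - 15*l^2 - 18*l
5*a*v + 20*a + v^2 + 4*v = (5*a + v)*(v + 4)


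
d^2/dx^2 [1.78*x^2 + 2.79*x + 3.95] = 3.56000000000000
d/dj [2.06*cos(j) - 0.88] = -2.06*sin(j)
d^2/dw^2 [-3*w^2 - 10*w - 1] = -6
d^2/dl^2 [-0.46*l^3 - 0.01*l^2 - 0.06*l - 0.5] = -2.76*l - 0.02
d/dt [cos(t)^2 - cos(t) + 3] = sin(t) - sin(2*t)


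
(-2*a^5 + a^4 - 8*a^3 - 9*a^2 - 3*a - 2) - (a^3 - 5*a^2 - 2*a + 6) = -2*a^5 + a^4 - 9*a^3 - 4*a^2 - a - 8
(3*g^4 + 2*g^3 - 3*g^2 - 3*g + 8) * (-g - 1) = -3*g^5 - 5*g^4 + g^3 + 6*g^2 - 5*g - 8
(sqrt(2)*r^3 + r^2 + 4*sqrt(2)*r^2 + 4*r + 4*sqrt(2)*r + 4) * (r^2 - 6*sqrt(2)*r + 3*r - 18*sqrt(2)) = sqrt(2)*r^5 - 11*r^4 + 7*sqrt(2)*r^4 - 77*r^3 + 10*sqrt(2)*r^3 - 176*r^2 - 30*sqrt(2)*r^2 - 96*sqrt(2)*r - 132*r - 72*sqrt(2)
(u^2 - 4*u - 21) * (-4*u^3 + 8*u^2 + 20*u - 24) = -4*u^5 + 24*u^4 + 72*u^3 - 272*u^2 - 324*u + 504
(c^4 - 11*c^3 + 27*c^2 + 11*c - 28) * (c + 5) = c^5 - 6*c^4 - 28*c^3 + 146*c^2 + 27*c - 140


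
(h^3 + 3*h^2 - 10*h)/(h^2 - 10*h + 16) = h*(h + 5)/(h - 8)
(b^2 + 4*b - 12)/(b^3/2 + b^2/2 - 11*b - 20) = 2*(b^2 + 4*b - 12)/(b^3 + b^2 - 22*b - 40)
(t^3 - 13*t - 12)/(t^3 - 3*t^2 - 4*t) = (t + 3)/t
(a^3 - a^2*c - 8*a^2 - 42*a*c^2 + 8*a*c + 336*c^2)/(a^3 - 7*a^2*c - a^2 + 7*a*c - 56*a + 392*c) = (a + 6*c)/(a + 7)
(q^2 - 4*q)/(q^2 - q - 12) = q/(q + 3)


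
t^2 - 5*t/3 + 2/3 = (t - 1)*(t - 2/3)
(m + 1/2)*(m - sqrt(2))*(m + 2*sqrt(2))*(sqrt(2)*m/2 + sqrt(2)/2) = sqrt(2)*m^4/2 + m^3 + 3*sqrt(2)*m^3/4 - 7*sqrt(2)*m^2/4 + 3*m^2/2 - 3*sqrt(2)*m + m/2 - sqrt(2)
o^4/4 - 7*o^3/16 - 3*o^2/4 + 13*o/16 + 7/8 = (o/4 + 1/4)*(o - 2)*(o - 7/4)*(o + 1)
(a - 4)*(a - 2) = a^2 - 6*a + 8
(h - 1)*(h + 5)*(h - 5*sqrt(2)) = h^3 - 5*sqrt(2)*h^2 + 4*h^2 - 20*sqrt(2)*h - 5*h + 25*sqrt(2)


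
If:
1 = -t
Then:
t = -1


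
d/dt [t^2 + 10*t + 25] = 2*t + 10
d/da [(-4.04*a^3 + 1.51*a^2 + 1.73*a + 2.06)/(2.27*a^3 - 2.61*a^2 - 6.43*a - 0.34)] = (7.11670000000001*a^4 + 44.1002*a^3 - 15.1018*a^2 + 9.7264*a + 12.6576)/(5.1529*a^6 - 11.8494*a^5 - 22.3801*a^4 + 32.021*a^3 + 43.1197*a^2 + 4.3724*a + 0.1156)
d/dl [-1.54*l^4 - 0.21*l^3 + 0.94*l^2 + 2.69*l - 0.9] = -6.16*l^3 - 0.63*l^2 + 1.88*l + 2.69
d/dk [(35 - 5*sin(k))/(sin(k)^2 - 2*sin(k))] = 5*(cos(k) - 14/tan(k) + 14*cos(k)/sin(k)^2)/(sin(k) - 2)^2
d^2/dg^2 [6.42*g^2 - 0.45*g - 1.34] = 12.8400000000000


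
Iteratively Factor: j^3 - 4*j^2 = (j)*(j^2 - 4*j) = j*(j - 4)*(j)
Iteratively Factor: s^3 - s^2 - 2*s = (s + 1)*(s^2 - 2*s) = (s - 2)*(s + 1)*(s)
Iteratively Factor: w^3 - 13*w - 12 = (w - 4)*(w^2 + 4*w + 3) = (w - 4)*(w + 3)*(w + 1)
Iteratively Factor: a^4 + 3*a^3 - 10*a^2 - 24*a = (a - 3)*(a^3 + 6*a^2 + 8*a) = (a - 3)*(a + 4)*(a^2 + 2*a) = a*(a - 3)*(a + 4)*(a + 2)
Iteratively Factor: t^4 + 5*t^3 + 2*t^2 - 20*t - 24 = (t + 2)*(t^3 + 3*t^2 - 4*t - 12) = (t - 2)*(t + 2)*(t^2 + 5*t + 6) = (t - 2)*(t + 2)*(t + 3)*(t + 2)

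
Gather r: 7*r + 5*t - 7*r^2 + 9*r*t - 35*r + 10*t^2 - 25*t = -7*r^2 + r*(9*t - 28) + 10*t^2 - 20*t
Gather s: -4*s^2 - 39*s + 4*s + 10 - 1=-4*s^2 - 35*s + 9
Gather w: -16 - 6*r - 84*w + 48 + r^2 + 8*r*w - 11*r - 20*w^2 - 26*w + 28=r^2 - 17*r - 20*w^2 + w*(8*r - 110) + 60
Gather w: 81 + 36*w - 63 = 36*w + 18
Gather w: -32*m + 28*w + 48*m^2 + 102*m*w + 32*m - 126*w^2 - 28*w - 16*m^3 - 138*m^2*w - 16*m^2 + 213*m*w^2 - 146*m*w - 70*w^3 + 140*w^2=-16*m^3 + 32*m^2 - 70*w^3 + w^2*(213*m + 14) + w*(-138*m^2 - 44*m)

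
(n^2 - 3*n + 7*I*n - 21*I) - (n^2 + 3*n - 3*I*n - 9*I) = -6*n + 10*I*n - 12*I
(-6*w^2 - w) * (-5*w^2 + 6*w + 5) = 30*w^4 - 31*w^3 - 36*w^2 - 5*w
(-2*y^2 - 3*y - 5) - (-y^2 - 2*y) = -y^2 - y - 5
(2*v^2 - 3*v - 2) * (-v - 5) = -2*v^3 - 7*v^2 + 17*v + 10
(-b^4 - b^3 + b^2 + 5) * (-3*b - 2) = 3*b^5 + 5*b^4 - b^3 - 2*b^2 - 15*b - 10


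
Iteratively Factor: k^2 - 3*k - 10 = (k - 5)*(k + 2)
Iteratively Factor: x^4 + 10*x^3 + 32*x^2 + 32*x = (x + 4)*(x^3 + 6*x^2 + 8*x) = x*(x + 4)*(x^2 + 6*x + 8) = x*(x + 4)^2*(x + 2)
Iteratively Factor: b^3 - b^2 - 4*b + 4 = (b - 1)*(b^2 - 4) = (b - 2)*(b - 1)*(b + 2)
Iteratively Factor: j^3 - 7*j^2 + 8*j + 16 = (j + 1)*(j^2 - 8*j + 16) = (j - 4)*(j + 1)*(j - 4)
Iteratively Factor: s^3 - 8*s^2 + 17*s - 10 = (s - 2)*(s^2 - 6*s + 5) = (s - 5)*(s - 2)*(s - 1)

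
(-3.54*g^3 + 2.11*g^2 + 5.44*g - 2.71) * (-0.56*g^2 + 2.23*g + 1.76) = 1.9824*g^5 - 9.0758*g^4 - 4.5715*g^3 + 17.3624*g^2 + 3.5311*g - 4.7696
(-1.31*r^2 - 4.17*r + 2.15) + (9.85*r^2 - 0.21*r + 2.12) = 8.54*r^2 - 4.38*r + 4.27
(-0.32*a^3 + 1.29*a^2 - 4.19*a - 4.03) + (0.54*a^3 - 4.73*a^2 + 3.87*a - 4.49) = 0.22*a^3 - 3.44*a^2 - 0.32*a - 8.52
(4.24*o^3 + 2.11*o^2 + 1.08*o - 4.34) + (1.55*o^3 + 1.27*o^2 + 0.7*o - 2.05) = 5.79*o^3 + 3.38*o^2 + 1.78*o - 6.39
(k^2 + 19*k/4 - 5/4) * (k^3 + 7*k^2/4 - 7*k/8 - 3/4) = k^5 + 13*k^4/2 + 99*k^3/16 - 227*k^2/32 - 79*k/32 + 15/16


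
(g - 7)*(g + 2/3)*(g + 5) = g^3 - 4*g^2/3 - 109*g/3 - 70/3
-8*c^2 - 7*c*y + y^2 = (-8*c + y)*(c + y)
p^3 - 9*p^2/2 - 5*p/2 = p*(p - 5)*(p + 1/2)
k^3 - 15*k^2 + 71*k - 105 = (k - 7)*(k - 5)*(k - 3)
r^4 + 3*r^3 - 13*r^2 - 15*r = r*(r - 3)*(r + 1)*(r + 5)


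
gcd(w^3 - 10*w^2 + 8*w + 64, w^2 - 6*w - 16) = w^2 - 6*w - 16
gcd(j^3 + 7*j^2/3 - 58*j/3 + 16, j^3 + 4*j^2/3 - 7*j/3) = j - 1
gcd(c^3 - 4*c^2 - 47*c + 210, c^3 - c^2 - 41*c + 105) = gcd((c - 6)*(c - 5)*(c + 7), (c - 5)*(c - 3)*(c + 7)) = c^2 + 2*c - 35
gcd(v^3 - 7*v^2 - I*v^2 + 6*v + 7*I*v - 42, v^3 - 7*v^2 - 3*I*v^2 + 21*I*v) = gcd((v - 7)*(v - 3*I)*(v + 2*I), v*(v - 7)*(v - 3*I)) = v^2 + v*(-7 - 3*I) + 21*I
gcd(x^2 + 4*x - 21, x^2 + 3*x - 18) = x - 3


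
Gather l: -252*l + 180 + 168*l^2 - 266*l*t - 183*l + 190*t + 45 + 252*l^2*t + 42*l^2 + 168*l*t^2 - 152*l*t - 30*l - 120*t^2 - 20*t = l^2*(252*t + 210) + l*(168*t^2 - 418*t - 465) - 120*t^2 + 170*t + 225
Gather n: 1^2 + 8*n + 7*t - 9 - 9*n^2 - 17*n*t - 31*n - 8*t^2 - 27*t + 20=-9*n^2 + n*(-17*t - 23) - 8*t^2 - 20*t + 12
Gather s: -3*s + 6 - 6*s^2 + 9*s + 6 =-6*s^2 + 6*s + 12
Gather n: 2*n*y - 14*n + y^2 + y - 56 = n*(2*y - 14) + y^2 + y - 56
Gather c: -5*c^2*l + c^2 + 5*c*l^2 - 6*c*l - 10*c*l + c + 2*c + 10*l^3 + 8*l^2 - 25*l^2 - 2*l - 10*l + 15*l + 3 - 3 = c^2*(1 - 5*l) + c*(5*l^2 - 16*l + 3) + 10*l^3 - 17*l^2 + 3*l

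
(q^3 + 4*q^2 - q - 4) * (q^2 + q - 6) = q^5 + 5*q^4 - 3*q^3 - 29*q^2 + 2*q + 24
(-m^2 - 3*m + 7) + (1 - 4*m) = -m^2 - 7*m + 8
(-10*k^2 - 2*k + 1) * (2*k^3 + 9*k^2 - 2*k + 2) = -20*k^5 - 94*k^4 + 4*k^3 - 7*k^2 - 6*k + 2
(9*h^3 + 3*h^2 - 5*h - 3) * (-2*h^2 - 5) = -18*h^5 - 6*h^4 - 35*h^3 - 9*h^2 + 25*h + 15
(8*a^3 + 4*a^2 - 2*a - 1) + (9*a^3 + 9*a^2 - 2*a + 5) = 17*a^3 + 13*a^2 - 4*a + 4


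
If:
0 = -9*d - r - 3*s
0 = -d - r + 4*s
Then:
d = -7*s/8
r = 39*s/8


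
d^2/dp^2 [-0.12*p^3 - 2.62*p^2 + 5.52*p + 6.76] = -0.72*p - 5.24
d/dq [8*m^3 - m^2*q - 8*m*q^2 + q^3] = -m^2 - 16*m*q + 3*q^2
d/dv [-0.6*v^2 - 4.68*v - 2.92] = -1.2*v - 4.68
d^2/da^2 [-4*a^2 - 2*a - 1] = -8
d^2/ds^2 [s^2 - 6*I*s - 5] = 2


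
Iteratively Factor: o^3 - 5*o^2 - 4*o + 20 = (o + 2)*(o^2 - 7*o + 10) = (o - 2)*(o + 2)*(o - 5)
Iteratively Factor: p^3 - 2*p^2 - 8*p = (p)*(p^2 - 2*p - 8) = p*(p + 2)*(p - 4)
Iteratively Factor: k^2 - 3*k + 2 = (k - 1)*(k - 2)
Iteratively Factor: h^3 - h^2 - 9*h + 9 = (h - 3)*(h^2 + 2*h - 3) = (h - 3)*(h - 1)*(h + 3)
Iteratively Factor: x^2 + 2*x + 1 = (x + 1)*(x + 1)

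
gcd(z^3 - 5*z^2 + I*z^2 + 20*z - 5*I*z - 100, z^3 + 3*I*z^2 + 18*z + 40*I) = z^2 + I*z + 20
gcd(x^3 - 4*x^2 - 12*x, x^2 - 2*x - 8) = x + 2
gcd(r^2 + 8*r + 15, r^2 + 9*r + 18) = r + 3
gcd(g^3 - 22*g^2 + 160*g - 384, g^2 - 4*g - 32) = g - 8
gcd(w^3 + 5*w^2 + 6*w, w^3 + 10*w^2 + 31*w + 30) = w^2 + 5*w + 6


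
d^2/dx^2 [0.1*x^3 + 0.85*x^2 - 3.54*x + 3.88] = 0.6*x + 1.7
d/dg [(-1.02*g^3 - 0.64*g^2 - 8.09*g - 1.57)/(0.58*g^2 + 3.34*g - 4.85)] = (-0.5916*g^4 - 6.8136*g^3 + 17.3956*g^2 + 8.0292*g + 44.4803)/(0.3364*g^4 + 3.8744*g^3 + 5.5296*g^2 - 32.398*g + 23.5225)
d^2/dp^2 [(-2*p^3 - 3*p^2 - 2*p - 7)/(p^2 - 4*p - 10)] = 6*(-22*p^3 - 117*p^2 - 192*p - 134)/(p^6 - 12*p^5 + 18*p^4 + 176*p^3 - 180*p^2 - 1200*p - 1000)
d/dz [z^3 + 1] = 3*z^2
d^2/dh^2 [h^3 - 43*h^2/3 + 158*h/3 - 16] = 6*h - 86/3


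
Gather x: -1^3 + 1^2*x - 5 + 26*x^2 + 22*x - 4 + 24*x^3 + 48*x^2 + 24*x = 24*x^3 + 74*x^2 + 47*x - 10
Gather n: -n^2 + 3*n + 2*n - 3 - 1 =-n^2 + 5*n - 4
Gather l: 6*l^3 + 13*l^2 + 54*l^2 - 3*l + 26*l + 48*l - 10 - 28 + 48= 6*l^3 + 67*l^2 + 71*l + 10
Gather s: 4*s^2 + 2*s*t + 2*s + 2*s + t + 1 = 4*s^2 + s*(2*t + 4) + t + 1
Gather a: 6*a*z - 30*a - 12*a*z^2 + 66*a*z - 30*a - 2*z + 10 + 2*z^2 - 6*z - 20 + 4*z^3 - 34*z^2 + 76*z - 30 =a*(-12*z^2 + 72*z - 60) + 4*z^3 - 32*z^2 + 68*z - 40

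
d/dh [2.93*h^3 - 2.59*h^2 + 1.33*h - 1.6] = 8.79*h^2 - 5.18*h + 1.33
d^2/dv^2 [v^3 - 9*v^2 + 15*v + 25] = 6*v - 18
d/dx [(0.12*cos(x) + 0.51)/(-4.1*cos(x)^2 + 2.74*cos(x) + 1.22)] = (-0.492*cos(x)^2 - 4.182*cos(x) + 1.251)*sin(x)/(16.81*cos(x)^4 - 22.468*cos(x)^3 - 2.4964*cos(x)^2 + 6.6856*cos(x) + 1.4884)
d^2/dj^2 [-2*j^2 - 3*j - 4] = -4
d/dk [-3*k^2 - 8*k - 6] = -6*k - 8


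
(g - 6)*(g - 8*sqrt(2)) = g^2 - 8*sqrt(2)*g - 6*g + 48*sqrt(2)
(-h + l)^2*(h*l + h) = h^3*l + h^3 - 2*h^2*l^2 - 2*h^2*l + h*l^3 + h*l^2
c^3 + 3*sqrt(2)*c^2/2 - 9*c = c*(c - 3*sqrt(2)/2)*(c + 3*sqrt(2))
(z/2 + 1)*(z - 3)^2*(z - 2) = z^4/2 - 3*z^3 + 5*z^2/2 + 12*z - 18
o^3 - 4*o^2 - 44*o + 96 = (o - 8)*(o - 2)*(o + 6)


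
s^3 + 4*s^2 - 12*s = s*(s - 2)*(s + 6)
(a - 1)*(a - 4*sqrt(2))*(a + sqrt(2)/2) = a^3 - 7*sqrt(2)*a^2/2 - a^2 - 4*a + 7*sqrt(2)*a/2 + 4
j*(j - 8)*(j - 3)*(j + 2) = j^4 - 9*j^3 + 2*j^2 + 48*j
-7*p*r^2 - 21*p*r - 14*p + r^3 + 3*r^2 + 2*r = (-7*p + r)*(r + 1)*(r + 2)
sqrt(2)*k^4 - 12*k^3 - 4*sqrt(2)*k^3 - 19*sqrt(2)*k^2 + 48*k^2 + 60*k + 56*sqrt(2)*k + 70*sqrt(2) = (k - 5)*(k - 7*sqrt(2))*(k + sqrt(2))*(sqrt(2)*k + sqrt(2))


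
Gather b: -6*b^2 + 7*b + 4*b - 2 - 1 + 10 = -6*b^2 + 11*b + 7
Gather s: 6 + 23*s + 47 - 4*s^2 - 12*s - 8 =-4*s^2 + 11*s + 45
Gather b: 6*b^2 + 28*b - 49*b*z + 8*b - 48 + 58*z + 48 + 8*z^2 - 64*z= 6*b^2 + b*(36 - 49*z) + 8*z^2 - 6*z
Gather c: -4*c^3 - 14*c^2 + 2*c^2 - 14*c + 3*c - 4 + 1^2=-4*c^3 - 12*c^2 - 11*c - 3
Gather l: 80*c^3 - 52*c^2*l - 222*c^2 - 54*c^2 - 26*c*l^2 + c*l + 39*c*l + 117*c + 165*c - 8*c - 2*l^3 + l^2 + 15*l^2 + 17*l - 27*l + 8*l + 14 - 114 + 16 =80*c^3 - 276*c^2 + 274*c - 2*l^3 + l^2*(16 - 26*c) + l*(-52*c^2 + 40*c - 2) - 84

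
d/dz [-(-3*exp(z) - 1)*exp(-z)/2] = -exp(-z)/2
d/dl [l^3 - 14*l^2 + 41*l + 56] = 3*l^2 - 28*l + 41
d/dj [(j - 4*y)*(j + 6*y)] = 2*j + 2*y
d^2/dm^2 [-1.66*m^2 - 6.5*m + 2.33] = -3.32000000000000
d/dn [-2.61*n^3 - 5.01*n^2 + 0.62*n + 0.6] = -7.83*n^2 - 10.02*n + 0.62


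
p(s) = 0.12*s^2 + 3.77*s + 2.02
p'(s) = 0.24*s + 3.77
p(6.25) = 30.27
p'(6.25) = 5.27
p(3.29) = 15.72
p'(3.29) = 4.56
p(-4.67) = -12.97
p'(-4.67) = 2.65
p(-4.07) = -11.34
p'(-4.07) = 2.79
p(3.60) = 17.15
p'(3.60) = 4.63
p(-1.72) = -4.11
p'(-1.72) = 3.36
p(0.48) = 3.86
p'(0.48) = 3.89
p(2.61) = 12.68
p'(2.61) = 4.40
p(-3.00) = -8.21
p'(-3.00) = 3.05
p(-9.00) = -22.19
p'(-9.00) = 1.61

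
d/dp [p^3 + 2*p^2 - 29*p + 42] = 3*p^2 + 4*p - 29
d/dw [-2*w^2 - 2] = -4*w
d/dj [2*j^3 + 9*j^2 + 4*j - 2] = 6*j^2 + 18*j + 4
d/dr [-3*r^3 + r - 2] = 1 - 9*r^2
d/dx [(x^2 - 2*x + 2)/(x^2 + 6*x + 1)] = 2*(4*x^2 - x - 7)/(x^4 + 12*x^3 + 38*x^2 + 12*x + 1)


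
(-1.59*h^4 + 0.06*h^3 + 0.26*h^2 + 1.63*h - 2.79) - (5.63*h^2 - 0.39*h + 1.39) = -1.59*h^4 + 0.06*h^3 - 5.37*h^2 + 2.02*h - 4.18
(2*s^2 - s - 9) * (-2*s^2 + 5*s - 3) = -4*s^4 + 12*s^3 + 7*s^2 - 42*s + 27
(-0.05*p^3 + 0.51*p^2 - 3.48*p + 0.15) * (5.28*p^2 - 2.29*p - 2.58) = -0.264*p^5 + 2.8073*p^4 - 19.4133*p^3 + 7.4454*p^2 + 8.6349*p - 0.387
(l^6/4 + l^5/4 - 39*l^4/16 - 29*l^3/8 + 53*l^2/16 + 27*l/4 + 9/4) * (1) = l^6/4 + l^5/4 - 39*l^4/16 - 29*l^3/8 + 53*l^2/16 + 27*l/4 + 9/4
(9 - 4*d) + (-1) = 8 - 4*d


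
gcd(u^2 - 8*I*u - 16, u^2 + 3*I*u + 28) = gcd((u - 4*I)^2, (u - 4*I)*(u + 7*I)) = u - 4*I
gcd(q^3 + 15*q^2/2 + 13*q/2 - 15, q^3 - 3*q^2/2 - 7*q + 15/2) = q^2 + 3*q/2 - 5/2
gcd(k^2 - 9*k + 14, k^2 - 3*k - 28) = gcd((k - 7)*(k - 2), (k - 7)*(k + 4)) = k - 7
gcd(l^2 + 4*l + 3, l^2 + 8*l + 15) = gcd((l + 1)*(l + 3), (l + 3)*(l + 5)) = l + 3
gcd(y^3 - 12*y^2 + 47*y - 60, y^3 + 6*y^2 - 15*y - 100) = y - 4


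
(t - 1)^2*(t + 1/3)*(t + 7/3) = t^4 + 2*t^3/3 - 32*t^2/9 + 10*t/9 + 7/9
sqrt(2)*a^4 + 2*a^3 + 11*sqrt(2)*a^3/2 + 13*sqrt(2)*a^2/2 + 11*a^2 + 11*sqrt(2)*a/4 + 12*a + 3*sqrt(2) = (a + 3/2)*(a + 4)*(a + sqrt(2)/2)*(sqrt(2)*a + 1)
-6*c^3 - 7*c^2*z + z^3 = (-3*c + z)*(c + z)*(2*c + z)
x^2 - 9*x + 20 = (x - 5)*(x - 4)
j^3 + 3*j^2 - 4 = (j - 1)*(j + 2)^2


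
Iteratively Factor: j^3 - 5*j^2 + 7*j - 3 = (j - 1)*(j^2 - 4*j + 3) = (j - 1)^2*(j - 3)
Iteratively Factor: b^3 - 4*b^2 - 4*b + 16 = (b - 2)*(b^2 - 2*b - 8) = (b - 2)*(b + 2)*(b - 4)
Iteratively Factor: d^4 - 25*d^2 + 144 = (d + 3)*(d^3 - 3*d^2 - 16*d + 48) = (d - 3)*(d + 3)*(d^2 - 16) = (d - 3)*(d + 3)*(d + 4)*(d - 4)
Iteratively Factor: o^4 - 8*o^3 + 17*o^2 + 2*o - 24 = (o - 2)*(o^3 - 6*o^2 + 5*o + 12) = (o - 2)*(o + 1)*(o^2 - 7*o + 12) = (o - 4)*(o - 2)*(o + 1)*(o - 3)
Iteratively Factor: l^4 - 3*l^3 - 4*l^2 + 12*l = (l - 2)*(l^3 - l^2 - 6*l) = l*(l - 2)*(l^2 - l - 6) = l*(l - 3)*(l - 2)*(l + 2)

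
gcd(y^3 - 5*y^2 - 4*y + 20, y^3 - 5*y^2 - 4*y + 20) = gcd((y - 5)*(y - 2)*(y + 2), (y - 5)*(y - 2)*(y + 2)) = y^3 - 5*y^2 - 4*y + 20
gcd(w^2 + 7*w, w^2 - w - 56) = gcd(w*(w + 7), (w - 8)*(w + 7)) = w + 7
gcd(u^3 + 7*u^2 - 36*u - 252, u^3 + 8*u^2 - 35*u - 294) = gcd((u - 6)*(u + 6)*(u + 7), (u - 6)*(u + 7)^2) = u^2 + u - 42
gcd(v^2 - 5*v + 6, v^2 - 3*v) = v - 3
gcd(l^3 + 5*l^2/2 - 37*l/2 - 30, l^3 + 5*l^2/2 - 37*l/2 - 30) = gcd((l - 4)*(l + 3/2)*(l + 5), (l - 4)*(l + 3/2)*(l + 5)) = l^3 + 5*l^2/2 - 37*l/2 - 30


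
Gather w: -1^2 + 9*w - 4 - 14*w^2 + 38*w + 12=-14*w^2 + 47*w + 7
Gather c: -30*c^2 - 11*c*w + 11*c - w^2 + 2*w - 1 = -30*c^2 + c*(11 - 11*w) - w^2 + 2*w - 1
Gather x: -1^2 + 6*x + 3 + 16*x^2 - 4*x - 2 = 16*x^2 + 2*x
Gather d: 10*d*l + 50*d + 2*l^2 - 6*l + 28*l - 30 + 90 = d*(10*l + 50) + 2*l^2 + 22*l + 60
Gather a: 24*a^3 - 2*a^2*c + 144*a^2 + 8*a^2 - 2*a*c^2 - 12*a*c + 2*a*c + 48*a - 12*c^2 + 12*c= 24*a^3 + a^2*(152 - 2*c) + a*(-2*c^2 - 10*c + 48) - 12*c^2 + 12*c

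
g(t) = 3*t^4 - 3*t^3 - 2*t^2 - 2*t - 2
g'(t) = 12*t^3 - 9*t^2 - 4*t - 2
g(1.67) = -1.56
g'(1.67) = 22.11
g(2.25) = 26.09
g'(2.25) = 80.12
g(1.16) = -6.26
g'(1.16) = -0.02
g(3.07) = 152.69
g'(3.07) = 248.11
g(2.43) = 42.89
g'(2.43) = 107.32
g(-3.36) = 478.31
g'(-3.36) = -545.36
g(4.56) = 959.96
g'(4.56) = 930.44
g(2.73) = 83.23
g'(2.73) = 164.16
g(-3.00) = 310.00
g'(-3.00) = -395.00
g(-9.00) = 21724.00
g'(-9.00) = -9443.00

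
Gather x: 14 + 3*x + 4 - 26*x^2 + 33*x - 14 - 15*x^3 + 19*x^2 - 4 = -15*x^3 - 7*x^2 + 36*x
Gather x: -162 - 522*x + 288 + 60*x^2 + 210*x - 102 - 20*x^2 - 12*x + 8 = 40*x^2 - 324*x + 32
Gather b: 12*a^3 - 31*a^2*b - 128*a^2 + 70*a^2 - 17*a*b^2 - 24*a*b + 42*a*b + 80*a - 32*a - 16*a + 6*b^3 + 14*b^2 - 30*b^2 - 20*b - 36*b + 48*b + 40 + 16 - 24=12*a^3 - 58*a^2 + 32*a + 6*b^3 + b^2*(-17*a - 16) + b*(-31*a^2 + 18*a - 8) + 32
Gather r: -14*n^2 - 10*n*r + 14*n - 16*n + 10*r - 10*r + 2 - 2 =-14*n^2 - 10*n*r - 2*n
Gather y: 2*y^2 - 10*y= 2*y^2 - 10*y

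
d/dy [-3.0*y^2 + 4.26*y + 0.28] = 4.26 - 6.0*y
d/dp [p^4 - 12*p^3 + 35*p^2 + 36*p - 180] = 4*p^3 - 36*p^2 + 70*p + 36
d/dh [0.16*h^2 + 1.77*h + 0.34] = 0.32*h + 1.77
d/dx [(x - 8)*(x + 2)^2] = (x + 2)*(3*x - 14)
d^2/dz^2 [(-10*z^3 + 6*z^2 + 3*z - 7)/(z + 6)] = 2*(-10*z^3 - 180*z^2 - 1080*z + 191)/(z^3 + 18*z^2 + 108*z + 216)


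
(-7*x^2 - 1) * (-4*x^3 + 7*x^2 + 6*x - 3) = 28*x^5 - 49*x^4 - 38*x^3 + 14*x^2 - 6*x + 3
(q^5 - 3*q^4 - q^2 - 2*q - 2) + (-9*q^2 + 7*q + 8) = q^5 - 3*q^4 - 10*q^2 + 5*q + 6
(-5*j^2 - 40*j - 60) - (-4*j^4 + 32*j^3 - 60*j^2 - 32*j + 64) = 4*j^4 - 32*j^3 + 55*j^2 - 8*j - 124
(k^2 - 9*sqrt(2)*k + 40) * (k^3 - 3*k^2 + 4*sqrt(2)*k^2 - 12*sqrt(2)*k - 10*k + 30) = k^5 - 5*sqrt(2)*k^4 - 3*k^4 - 42*k^3 + 15*sqrt(2)*k^3 + 126*k^2 + 250*sqrt(2)*k^2 - 750*sqrt(2)*k - 400*k + 1200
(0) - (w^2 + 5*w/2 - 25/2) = -w^2 - 5*w/2 + 25/2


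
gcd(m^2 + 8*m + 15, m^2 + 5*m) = m + 5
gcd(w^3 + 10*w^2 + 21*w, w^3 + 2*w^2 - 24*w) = w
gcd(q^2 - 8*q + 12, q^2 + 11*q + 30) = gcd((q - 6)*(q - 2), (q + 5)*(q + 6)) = 1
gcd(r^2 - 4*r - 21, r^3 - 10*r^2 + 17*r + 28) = r - 7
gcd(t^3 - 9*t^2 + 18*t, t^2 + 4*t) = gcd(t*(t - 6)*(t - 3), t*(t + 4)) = t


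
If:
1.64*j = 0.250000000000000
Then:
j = 0.15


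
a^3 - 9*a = a*(a - 3)*(a + 3)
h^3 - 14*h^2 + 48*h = h*(h - 8)*(h - 6)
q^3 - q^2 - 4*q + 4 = (q - 2)*(q - 1)*(q + 2)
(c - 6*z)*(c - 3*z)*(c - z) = c^3 - 10*c^2*z + 27*c*z^2 - 18*z^3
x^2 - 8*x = x*(x - 8)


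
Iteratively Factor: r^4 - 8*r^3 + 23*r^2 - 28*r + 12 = (r - 3)*(r^3 - 5*r^2 + 8*r - 4) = (r - 3)*(r - 2)*(r^2 - 3*r + 2) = (r - 3)*(r - 2)*(r - 1)*(r - 2)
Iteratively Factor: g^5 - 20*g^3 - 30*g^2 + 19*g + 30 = (g + 3)*(g^4 - 3*g^3 - 11*g^2 + 3*g + 10) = (g + 1)*(g + 3)*(g^3 - 4*g^2 - 7*g + 10) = (g + 1)*(g + 2)*(g + 3)*(g^2 - 6*g + 5) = (g - 5)*(g + 1)*(g + 2)*(g + 3)*(g - 1)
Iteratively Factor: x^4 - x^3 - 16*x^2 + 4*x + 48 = (x + 3)*(x^3 - 4*x^2 - 4*x + 16) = (x - 2)*(x + 3)*(x^2 - 2*x - 8) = (x - 4)*(x - 2)*(x + 3)*(x + 2)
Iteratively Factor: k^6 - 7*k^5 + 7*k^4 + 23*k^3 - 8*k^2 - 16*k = (k - 4)*(k^5 - 3*k^4 - 5*k^3 + 3*k^2 + 4*k) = (k - 4)*(k - 1)*(k^4 - 2*k^3 - 7*k^2 - 4*k) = (k - 4)*(k - 1)*(k + 1)*(k^3 - 3*k^2 - 4*k) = (k - 4)^2*(k - 1)*(k + 1)*(k^2 + k) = (k - 4)^2*(k - 1)*(k + 1)^2*(k)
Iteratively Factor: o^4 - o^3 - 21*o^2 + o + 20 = (o - 1)*(o^3 - 21*o - 20) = (o - 1)*(o + 4)*(o^2 - 4*o - 5) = (o - 1)*(o + 1)*(o + 4)*(o - 5)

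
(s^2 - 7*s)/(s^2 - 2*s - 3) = s*(7 - s)/(-s^2 + 2*s + 3)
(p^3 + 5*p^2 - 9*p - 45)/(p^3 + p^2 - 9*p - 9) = (p + 5)/(p + 1)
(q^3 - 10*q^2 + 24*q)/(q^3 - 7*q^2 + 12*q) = (q - 6)/(q - 3)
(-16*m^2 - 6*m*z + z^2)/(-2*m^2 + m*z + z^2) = (-8*m + z)/(-m + z)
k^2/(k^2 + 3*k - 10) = k^2/(k^2 + 3*k - 10)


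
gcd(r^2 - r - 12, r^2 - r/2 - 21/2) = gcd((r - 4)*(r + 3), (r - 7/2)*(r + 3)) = r + 3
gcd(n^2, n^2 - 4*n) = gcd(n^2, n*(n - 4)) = n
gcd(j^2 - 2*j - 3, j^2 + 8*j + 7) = j + 1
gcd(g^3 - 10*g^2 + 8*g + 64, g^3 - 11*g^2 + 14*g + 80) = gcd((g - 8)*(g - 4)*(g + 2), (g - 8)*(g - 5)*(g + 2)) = g^2 - 6*g - 16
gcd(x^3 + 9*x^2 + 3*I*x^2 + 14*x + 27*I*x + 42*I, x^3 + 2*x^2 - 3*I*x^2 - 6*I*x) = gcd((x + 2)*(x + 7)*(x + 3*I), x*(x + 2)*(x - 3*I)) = x + 2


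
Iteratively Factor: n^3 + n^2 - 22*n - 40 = (n - 5)*(n^2 + 6*n + 8) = (n - 5)*(n + 2)*(n + 4)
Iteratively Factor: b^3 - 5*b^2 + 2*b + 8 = (b + 1)*(b^2 - 6*b + 8) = (b - 4)*(b + 1)*(b - 2)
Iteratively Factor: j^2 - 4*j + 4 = (j - 2)*(j - 2)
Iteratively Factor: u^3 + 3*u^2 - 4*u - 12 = (u + 2)*(u^2 + u - 6) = (u - 2)*(u + 2)*(u + 3)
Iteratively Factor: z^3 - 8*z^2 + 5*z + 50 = (z - 5)*(z^2 - 3*z - 10) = (z - 5)*(z + 2)*(z - 5)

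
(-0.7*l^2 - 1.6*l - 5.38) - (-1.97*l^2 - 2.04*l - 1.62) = 1.27*l^2 + 0.44*l - 3.76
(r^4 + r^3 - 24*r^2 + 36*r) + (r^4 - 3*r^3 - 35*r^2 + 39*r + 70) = 2*r^4 - 2*r^3 - 59*r^2 + 75*r + 70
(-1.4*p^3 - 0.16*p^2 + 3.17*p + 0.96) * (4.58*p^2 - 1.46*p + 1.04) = -6.412*p^5 + 1.3112*p^4 + 13.2962*p^3 - 0.3978*p^2 + 1.8952*p + 0.9984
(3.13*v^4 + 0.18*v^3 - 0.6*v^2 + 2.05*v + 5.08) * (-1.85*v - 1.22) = -5.7905*v^5 - 4.1516*v^4 + 0.8904*v^3 - 3.0605*v^2 - 11.899*v - 6.1976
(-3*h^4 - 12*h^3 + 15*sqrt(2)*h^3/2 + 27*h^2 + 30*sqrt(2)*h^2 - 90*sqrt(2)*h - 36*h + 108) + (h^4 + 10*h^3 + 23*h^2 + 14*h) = -2*h^4 - 2*h^3 + 15*sqrt(2)*h^3/2 + 30*sqrt(2)*h^2 + 50*h^2 - 90*sqrt(2)*h - 22*h + 108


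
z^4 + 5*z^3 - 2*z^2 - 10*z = z*(z + 5)*(z - sqrt(2))*(z + sqrt(2))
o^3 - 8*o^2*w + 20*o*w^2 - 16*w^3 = (o - 4*w)*(o - 2*w)^2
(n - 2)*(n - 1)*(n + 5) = n^3 + 2*n^2 - 13*n + 10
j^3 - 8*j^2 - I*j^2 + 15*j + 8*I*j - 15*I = (j - 5)*(j - 3)*(j - I)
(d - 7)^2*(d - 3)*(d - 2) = d^4 - 19*d^3 + 125*d^2 - 329*d + 294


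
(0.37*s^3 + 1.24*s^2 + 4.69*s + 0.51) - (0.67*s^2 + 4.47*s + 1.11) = 0.37*s^3 + 0.57*s^2 + 0.220000000000001*s - 0.6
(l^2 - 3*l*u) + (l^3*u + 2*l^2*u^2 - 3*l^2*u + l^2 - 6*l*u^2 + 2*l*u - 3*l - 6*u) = l^3*u + 2*l^2*u^2 - 3*l^2*u + 2*l^2 - 6*l*u^2 - l*u - 3*l - 6*u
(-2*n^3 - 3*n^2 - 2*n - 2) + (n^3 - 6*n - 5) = -n^3 - 3*n^2 - 8*n - 7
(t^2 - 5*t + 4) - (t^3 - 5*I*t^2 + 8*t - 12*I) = -t^3 + t^2 + 5*I*t^2 - 13*t + 4 + 12*I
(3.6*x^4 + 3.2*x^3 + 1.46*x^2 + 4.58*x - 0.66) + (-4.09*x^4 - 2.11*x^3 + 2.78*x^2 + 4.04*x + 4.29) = -0.49*x^4 + 1.09*x^3 + 4.24*x^2 + 8.62*x + 3.63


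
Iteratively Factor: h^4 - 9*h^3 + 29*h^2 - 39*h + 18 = (h - 2)*(h^3 - 7*h^2 + 15*h - 9) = (h - 3)*(h - 2)*(h^2 - 4*h + 3) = (h - 3)*(h - 2)*(h - 1)*(h - 3)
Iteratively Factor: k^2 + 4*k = (k)*(k + 4)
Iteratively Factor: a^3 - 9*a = (a - 3)*(a^2 + 3*a) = (a - 3)*(a + 3)*(a)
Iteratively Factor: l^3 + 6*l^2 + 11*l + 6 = (l + 1)*(l^2 + 5*l + 6) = (l + 1)*(l + 2)*(l + 3)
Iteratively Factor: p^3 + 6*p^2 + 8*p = (p)*(p^2 + 6*p + 8) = p*(p + 4)*(p + 2)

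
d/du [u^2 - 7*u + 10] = 2*u - 7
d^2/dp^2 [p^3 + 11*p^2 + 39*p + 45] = 6*p + 22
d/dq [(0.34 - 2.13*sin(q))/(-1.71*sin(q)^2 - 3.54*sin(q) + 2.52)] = (-3.6423*sin(q)^2 + 1.1628*sin(q) - 4.164)*cos(q)/(2.9241*sin(q)^4 + 12.1068*sin(q)^3 + 3.9132*sin(q)^2 - 17.8416*sin(q) + 6.3504)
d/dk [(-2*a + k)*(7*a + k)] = 5*a + 2*k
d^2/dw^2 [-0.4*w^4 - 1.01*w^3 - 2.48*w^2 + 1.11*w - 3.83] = -4.8*w^2 - 6.06*w - 4.96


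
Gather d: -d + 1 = 1 - d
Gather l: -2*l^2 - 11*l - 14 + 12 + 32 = -2*l^2 - 11*l + 30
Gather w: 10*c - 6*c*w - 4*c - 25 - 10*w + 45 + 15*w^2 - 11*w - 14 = 6*c + 15*w^2 + w*(-6*c - 21) + 6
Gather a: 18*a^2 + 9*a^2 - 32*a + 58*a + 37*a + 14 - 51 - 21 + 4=27*a^2 + 63*a - 54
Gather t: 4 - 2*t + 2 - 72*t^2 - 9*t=-72*t^2 - 11*t + 6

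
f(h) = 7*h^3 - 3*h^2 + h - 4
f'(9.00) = 1648.00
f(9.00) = 4865.00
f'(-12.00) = 3097.00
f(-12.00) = -12544.00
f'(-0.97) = 26.58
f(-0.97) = -14.18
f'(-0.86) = 21.69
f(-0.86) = -11.53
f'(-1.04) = 29.95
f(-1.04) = -16.16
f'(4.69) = 434.78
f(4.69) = 656.83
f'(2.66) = 133.63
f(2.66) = 109.18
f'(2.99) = 170.80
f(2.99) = 159.29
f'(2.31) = 99.20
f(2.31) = 68.59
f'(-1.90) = 88.21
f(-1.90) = -64.74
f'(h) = 21*h^2 - 6*h + 1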